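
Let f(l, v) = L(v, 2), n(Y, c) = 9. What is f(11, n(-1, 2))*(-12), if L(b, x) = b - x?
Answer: -84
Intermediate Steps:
f(l, v) = -2 + v (f(l, v) = v - 1*2 = v - 2 = -2 + v)
f(11, n(-1, 2))*(-12) = (-2 + 9)*(-12) = 7*(-12) = -84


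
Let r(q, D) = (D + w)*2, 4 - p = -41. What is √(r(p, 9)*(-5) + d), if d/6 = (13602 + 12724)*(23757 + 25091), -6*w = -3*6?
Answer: 6*√214328738 ≈ 87840.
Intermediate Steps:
w = 3 (w = -(-1)*6/2 = -⅙*(-18) = 3)
p = 45 (p = 4 - 1*(-41) = 4 + 41 = 45)
r(q, D) = 6 + 2*D (r(q, D) = (D + 3)*2 = (3 + D)*2 = 6 + 2*D)
d = 7715834688 (d = 6*((13602 + 12724)*(23757 + 25091)) = 6*(26326*48848) = 6*1285972448 = 7715834688)
√(r(p, 9)*(-5) + d) = √((6 + 2*9)*(-5) + 7715834688) = √((6 + 18)*(-5) + 7715834688) = √(24*(-5) + 7715834688) = √(-120 + 7715834688) = √7715834568 = 6*√214328738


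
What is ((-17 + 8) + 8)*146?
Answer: -146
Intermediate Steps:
((-17 + 8) + 8)*146 = (-9 + 8)*146 = -1*146 = -146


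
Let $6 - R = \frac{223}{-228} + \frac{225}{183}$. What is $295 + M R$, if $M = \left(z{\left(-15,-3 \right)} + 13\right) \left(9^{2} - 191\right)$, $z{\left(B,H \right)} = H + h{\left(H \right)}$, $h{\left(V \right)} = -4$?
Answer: $- \frac{4055400}{1159} \approx -3499.1$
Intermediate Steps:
$z{\left(B,H \right)} = -4 + H$ ($z{\left(B,H \right)} = H - 4 = -4 + H$)
$R = \frac{79951}{13908}$ ($R = 6 - \left(\frac{223}{-228} + \frac{225}{183}\right) = 6 - \left(223 \left(- \frac{1}{228}\right) + 225 \cdot \frac{1}{183}\right) = 6 - \left(- \frac{223}{228} + \frac{75}{61}\right) = 6 - \frac{3497}{13908} = \frac{79951}{13908} \approx 5.7486$)
$M = -660$ ($M = \left(\left(-4 - 3\right) + 13\right) \left(9^{2} - 191\right) = \left(-7 + 13\right) \left(81 - 191\right) = 6 \left(-110\right) = -660$)
$295 + M R = 295 - \frac{4397305}{1159} = - \frac{4055400}{1159}$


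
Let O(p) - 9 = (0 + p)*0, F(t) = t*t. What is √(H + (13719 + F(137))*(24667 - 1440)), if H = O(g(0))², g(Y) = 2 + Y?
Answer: √754598857 ≈ 27470.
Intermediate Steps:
F(t) = t²
O(p) = 9 (O(p) = 9 + (0 + p)*0 = 9 + p*0 = 9 + 0 = 9)
H = 81 (H = 9² = 81)
√(H + (13719 + F(137))*(24667 - 1440)) = √(81 + (13719 + 137²)*(24667 - 1440)) = √(81 + (13719 + 18769)*23227) = √(81 + 32488*23227) = √(81 + 754598776) = √754598857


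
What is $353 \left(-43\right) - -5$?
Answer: $-15174$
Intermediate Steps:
$353 \left(-43\right) - -5 = -15179 + \left(-160 + 165\right) = -15179 + 5 = -15174$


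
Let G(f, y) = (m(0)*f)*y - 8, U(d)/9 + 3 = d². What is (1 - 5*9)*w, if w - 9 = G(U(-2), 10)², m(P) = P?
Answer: -3212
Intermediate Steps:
U(d) = -27 + 9*d²
G(f, y) = -8 (G(f, y) = (0*f)*y - 8 = 0*y - 8 = 0 - 8 = -8)
w = 73 (w = 9 + (-8)² = 9 + 64 = 73)
(1 - 5*9)*w = (1 - 5*9)*73 = (1 - 45)*73 = -44*73 = -3212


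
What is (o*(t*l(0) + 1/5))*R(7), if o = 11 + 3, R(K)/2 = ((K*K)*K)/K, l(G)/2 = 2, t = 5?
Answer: 138572/5 ≈ 27714.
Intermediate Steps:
l(G) = 4 (l(G) = 2*2 = 4)
R(K) = 2*K**2 (R(K) = 2*(((K*K)*K)/K) = 2*((K**2*K)/K) = 2*(K**3/K) = 2*K**2)
o = 14
(o*(t*l(0) + 1/5))*R(7) = (14*(5*4 + 1/5))*(2*7**2) = (14*(20 + 1/5))*(2*49) = (14*(101/5))*98 = (1414/5)*98 = 138572/5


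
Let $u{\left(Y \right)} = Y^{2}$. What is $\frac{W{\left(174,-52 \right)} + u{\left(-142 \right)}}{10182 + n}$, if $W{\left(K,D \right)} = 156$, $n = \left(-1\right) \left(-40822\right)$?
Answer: $\frac{5080}{12751} \approx 0.3984$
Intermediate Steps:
$n = 40822$
$\frac{W{\left(174,-52 \right)} + u{\left(-142 \right)}}{10182 + n} = \frac{156 + \left(-142\right)^{2}}{10182 + 40822} = \frac{156 + 20164}{51004} = 20320 \cdot \frac{1}{51004} = \frac{5080}{12751}$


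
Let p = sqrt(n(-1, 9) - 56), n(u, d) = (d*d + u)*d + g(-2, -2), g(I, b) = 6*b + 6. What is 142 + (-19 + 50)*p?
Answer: 142 + 31*sqrt(658) ≈ 937.20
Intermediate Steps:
g(I, b) = 6 + 6*b
n(u, d) = -6 + d*(u + d**2) (n(u, d) = (d*d + u)*d + (6 + 6*(-2)) = (d**2 + u)*d + (6 - 12) = (u + d**2)*d - 6 = d*(u + d**2) - 6 = -6 + d*(u + d**2))
p = sqrt(658) (p = sqrt((-6 + 9**3 + 9*(-1)) - 56) = sqrt((-6 + 729 - 9) - 56) = sqrt(714 - 56) = sqrt(658) ≈ 25.652)
142 + (-19 + 50)*p = 142 + (-19 + 50)*sqrt(658) = 142 + 31*sqrt(658)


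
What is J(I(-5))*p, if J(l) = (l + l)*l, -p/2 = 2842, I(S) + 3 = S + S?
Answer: -1921192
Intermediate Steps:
I(S) = -3 + 2*S (I(S) = -3 + (S + S) = -3 + 2*S)
p = -5684 (p = -2*2842 = -5684)
J(l) = 2*l**2 (J(l) = (2*l)*l = 2*l**2)
J(I(-5))*p = (2*(-3 + 2*(-5))**2)*(-5684) = (2*(-3 - 10)**2)*(-5684) = (2*(-13)**2)*(-5684) = (2*169)*(-5684) = 338*(-5684) = -1921192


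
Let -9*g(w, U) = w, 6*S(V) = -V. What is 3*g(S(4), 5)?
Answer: 2/9 ≈ 0.22222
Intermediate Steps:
S(V) = -V/6 (S(V) = (-V)/6 = -V/6)
g(w, U) = -w/9
3*g(S(4), 5) = 3*(-(-1)*4/54) = 3*(-1/9*(-2/3)) = 3*(2/27) = 2/9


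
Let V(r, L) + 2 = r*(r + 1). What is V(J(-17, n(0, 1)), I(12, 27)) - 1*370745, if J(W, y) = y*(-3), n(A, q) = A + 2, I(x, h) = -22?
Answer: -370717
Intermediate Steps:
n(A, q) = 2 + A
J(W, y) = -3*y
V(r, L) = -2 + r*(1 + r) (V(r, L) = -2 + r*(r + 1) = -2 + r*(1 + r))
V(J(-17, n(0, 1)), I(12, 27)) - 1*370745 = (-2 - 3*(2 + 0) + (-3*(2 + 0))²) - 1*370745 = (-2 - 3*2 + (-3*2)²) - 370745 = (-2 - 6 + (-6)²) - 370745 = (-2 - 6 + 36) - 370745 = 28 - 370745 = -370717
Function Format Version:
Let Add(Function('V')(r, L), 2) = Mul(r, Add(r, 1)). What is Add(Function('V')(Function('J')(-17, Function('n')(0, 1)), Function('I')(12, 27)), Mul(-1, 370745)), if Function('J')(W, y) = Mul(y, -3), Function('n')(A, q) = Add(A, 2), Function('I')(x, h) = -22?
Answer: -370717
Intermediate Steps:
Function('n')(A, q) = Add(2, A)
Function('J')(W, y) = Mul(-3, y)
Function('V')(r, L) = Add(-2, Mul(r, Add(1, r))) (Function('V')(r, L) = Add(-2, Mul(r, Add(r, 1))) = Add(-2, Mul(r, Add(1, r))))
Add(Function('V')(Function('J')(-17, Function('n')(0, 1)), Function('I')(12, 27)), Mul(-1, 370745)) = Add(Add(-2, Mul(-3, Add(2, 0)), Pow(Mul(-3, Add(2, 0)), 2)), Mul(-1, 370745)) = Add(Add(-2, Mul(-3, 2), Pow(Mul(-3, 2), 2)), -370745) = Add(Add(-2, -6, Pow(-6, 2)), -370745) = Add(Add(-2, -6, 36), -370745) = Add(28, -370745) = -370717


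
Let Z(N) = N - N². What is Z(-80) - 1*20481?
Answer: -26961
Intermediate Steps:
Z(-80) - 1*20481 = -80*(1 - 1*(-80)) - 1*20481 = -80*(1 + 80) - 20481 = -80*81 - 20481 = -6480 - 20481 = -26961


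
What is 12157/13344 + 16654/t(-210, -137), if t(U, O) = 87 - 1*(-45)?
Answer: 1695725/13344 ≈ 127.08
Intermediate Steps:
t(U, O) = 132 (t(U, O) = 87 + 45 = 132)
12157/13344 + 16654/t(-210, -137) = 12157/13344 + 16654/132 = 12157*(1/13344) + 16654*(1/132) = 12157/13344 + 757/6 = 1695725/13344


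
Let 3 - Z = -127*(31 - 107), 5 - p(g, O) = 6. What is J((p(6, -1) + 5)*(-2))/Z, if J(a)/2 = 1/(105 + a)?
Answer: -2/935953 ≈ -2.1369e-6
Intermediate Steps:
p(g, O) = -1 (p(g, O) = 5 - 1*6 = 5 - 6 = -1)
J(a) = 2/(105 + a)
Z = -9649 (Z = 3 - (-127)*(31 - 107) = 3 - (-127)*(-76) = 3 - 1*9652 = 3 - 9652 = -9649)
J((p(6, -1) + 5)*(-2))/Z = (2/(105 + (-1 + 5)*(-2)))/(-9649) = (2/(105 + 4*(-2)))*(-1/9649) = (2/(105 - 8))*(-1/9649) = (2/97)*(-1/9649) = -2/935953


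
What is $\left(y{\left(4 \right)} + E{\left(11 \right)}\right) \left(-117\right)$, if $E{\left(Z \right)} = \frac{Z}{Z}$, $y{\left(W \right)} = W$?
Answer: $-585$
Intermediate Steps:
$E{\left(Z \right)} = 1$
$\left(y{\left(4 \right)} + E{\left(11 \right)}\right) \left(-117\right) = \left(4 + 1\right) \left(-117\right) = 5 \left(-117\right) = -585$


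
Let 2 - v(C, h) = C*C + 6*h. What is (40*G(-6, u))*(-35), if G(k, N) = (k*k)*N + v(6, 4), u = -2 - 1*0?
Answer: 182000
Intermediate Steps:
u = -2 (u = -2 + 0 = -2)
v(C, h) = 2 - C² - 6*h (v(C, h) = 2 - (C*C + 6*h) = 2 - (C² + 6*h) = 2 + (-C² - 6*h) = 2 - C² - 6*h)
G(k, N) = -58 + N*k² (G(k, N) = (k*k)*N + (2 - 1*6² - 6*4) = k²*N + (2 - 1*36 - 24) = N*k² + (2 - 36 - 24) = N*k² - 58 = -58 + N*k²)
(40*G(-6, u))*(-35) = (40*(-58 - 2*(-6)²))*(-35) = (40*(-58 - 2*36))*(-35) = (40*(-58 - 72))*(-35) = (40*(-130))*(-35) = -5200*(-35) = 182000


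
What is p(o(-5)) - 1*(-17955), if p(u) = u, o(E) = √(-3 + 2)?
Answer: 17955 + I ≈ 17955.0 + 1.0*I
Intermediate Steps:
o(E) = I (o(E) = √(-1) = I)
p(o(-5)) - 1*(-17955) = I - 1*(-17955) = I + 17955 = 17955 + I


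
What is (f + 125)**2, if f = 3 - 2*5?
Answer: 13924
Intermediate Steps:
f = -7 (f = 3 - 10 = -7)
(f + 125)**2 = (-7 + 125)**2 = 118**2 = 13924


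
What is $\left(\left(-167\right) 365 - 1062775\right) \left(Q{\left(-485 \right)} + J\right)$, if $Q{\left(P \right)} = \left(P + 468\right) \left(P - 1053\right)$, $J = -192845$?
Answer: $187324667270$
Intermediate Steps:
$Q{\left(P \right)} = \left(-1053 + P\right) \left(468 + P\right)$ ($Q{\left(P \right)} = \left(468 + P\right) \left(-1053 + P\right) = \left(-1053 + P\right) \left(468 + P\right)$)
$\left(\left(-167\right) 365 - 1062775\right) \left(Q{\left(-485 \right)} + J\right) = \left(\left(-167\right) 365 - 1062775\right) \left(\left(-492804 + \left(-485\right)^{2} - -283725\right) - 192845\right) = \left(-60955 - 1062775\right) \left(\left(-492804 + 235225 + 283725\right) - 192845\right) = - 1123730 \left(26146 - 192845\right) = \left(-1123730\right) \left(-166699\right) = 187324667270$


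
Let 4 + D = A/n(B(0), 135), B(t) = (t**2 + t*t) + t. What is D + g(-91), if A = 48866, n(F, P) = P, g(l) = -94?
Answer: 35636/135 ≈ 263.97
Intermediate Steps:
B(t) = t + 2*t**2 (B(t) = (t**2 + t**2) + t = 2*t**2 + t = t + 2*t**2)
D = 48326/135 (D = -4 + 48866/135 = 48326/135 ≈ 357.97)
D + g(-91) = 48326/135 - 94 = 35636/135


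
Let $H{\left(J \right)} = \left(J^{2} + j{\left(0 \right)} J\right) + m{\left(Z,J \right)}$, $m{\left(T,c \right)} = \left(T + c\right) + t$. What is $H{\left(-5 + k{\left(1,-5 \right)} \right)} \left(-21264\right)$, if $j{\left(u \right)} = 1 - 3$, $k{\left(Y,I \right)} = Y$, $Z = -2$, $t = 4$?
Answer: $-467808$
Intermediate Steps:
$j{\left(u \right)} = -2$
$m{\left(T,c \right)} = 4 + T + c$ ($m{\left(T,c \right)} = \left(T + c\right) + 4 = 4 + T + c$)
$H{\left(J \right)} = 2 + J^{2} - J$ ($H{\left(J \right)} = \left(J^{2} - 2 J\right) + \left(4 - 2 + J\right) = \left(J^{2} - 2 J\right) + \left(2 + J\right) = 2 + J^{2} - J$)
$H{\left(-5 + k{\left(1,-5 \right)} \right)} \left(-21264\right) = \left(2 + \left(-5 + 1\right)^{2} - \left(-5 + 1\right)\right) \left(-21264\right) = \left(2 + \left(-4\right)^{2} - -4\right) \left(-21264\right) = \left(2 + 16 + 4\right) \left(-21264\right) = 22 \left(-21264\right) = -467808$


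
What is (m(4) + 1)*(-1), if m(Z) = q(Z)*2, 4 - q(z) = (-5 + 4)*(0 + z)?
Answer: -17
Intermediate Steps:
q(z) = 4 + z (q(z) = 4 - (-5 + 4)*(0 + z) = 4 - (-1)*z = 4 + z)
m(Z) = 8 + 2*Z (m(Z) = (4 + Z)*2 = 8 + 2*Z)
(m(4) + 1)*(-1) = ((8 + 2*4) + 1)*(-1) = ((8 + 8) + 1)*(-1) = (16 + 1)*(-1) = 17*(-1) = -17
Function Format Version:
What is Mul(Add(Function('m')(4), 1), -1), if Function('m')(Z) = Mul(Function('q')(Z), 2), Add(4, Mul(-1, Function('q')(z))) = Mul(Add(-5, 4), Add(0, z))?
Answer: -17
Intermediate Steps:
Function('q')(z) = Add(4, z) (Function('q')(z) = Add(4, Mul(-1, Mul(Add(-5, 4), Add(0, z)))) = Add(4, Mul(-1, Mul(-1, z))) = Add(4, z))
Function('m')(Z) = Add(8, Mul(2, Z)) (Function('m')(Z) = Mul(Add(4, Z), 2) = Add(8, Mul(2, Z)))
Mul(Add(Function('m')(4), 1), -1) = Mul(Add(Add(8, Mul(2, 4)), 1), -1) = Mul(Add(Add(8, 8), 1), -1) = Mul(Add(16, 1), -1) = Mul(17, -1) = -17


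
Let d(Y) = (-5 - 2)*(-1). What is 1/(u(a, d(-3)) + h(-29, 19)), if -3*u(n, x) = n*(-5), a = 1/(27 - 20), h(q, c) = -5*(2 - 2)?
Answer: 21/5 ≈ 4.2000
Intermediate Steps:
d(Y) = 7 (d(Y) = -7*(-1) = 7)
h(q, c) = 0 (h(q, c) = -5*0 = 0)
a = 1/7 ≈ 0.14286
u(n, x) = 5*n/3 (u(n, x) = -n*(-5)/3 = -(-5)*n/3 = 5*n/3)
1/(u(a, d(-3)) + h(-29, 19)) = 1/((5/3)*(1/7) + 0) = 1/(5/21 + 0) = 1/(5/21) = 21/5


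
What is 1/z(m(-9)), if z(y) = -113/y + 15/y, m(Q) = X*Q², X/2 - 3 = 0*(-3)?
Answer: -243/49 ≈ -4.9592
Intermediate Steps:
X = 6 (X = 6 + 2*(0*(-3)) = 6 + 2*0 = 6 + 0 = 6)
m(Q) = 6*Q²
z(y) = -98/y
1/z(m(-9)) = 1/(-98/(6*(-9)²)) = 1/(-98/(6*81)) = 1/(-98/486) = 1/(-98*1/486) = 1/(-49/243) = -243/49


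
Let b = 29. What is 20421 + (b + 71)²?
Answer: 30421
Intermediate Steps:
20421 + (b + 71)² = 20421 + (29 + 71)² = 20421 + 100² = 20421 + 10000 = 30421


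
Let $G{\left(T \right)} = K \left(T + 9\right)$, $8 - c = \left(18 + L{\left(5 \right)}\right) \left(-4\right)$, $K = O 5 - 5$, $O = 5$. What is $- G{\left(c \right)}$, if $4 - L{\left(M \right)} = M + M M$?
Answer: $300$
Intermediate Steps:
$L{\left(M \right)} = 4 - M - M^{2}$ ($L{\left(M \right)} = 4 - \left(M + M M\right) = 4 - \left(M + M^{2}\right) = 4 - M - M^{2}$)
$K = 20$ ($K = 5 \cdot 5 - 5 = 25 - 5 = 20$)
$c = -24$ ($c = 8 - \left(18 - 26\right) \left(-4\right) = 8 - \left(-8\right) \left(-4\right) = 8 - 32 = -24$)
$G{\left(T \right)} = 180 + 20 T$ ($G{\left(T \right)} = 20 \left(T + 9\right) = 20 \left(9 + T\right) = 180 + 20 T$)
$- G{\left(c \right)} = - (180 + 20 \left(-24\right)) = - (180 - 480) = \left(-1\right) \left(-300\right) = 300$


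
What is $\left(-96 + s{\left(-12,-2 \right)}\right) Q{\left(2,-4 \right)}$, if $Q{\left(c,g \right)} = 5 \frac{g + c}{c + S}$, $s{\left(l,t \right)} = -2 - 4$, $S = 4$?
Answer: $170$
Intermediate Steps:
$s{\left(l,t \right)} = -6$
$Q{\left(c,g \right)} = \frac{5 \left(c + g\right)}{4 + c}$ ($Q{\left(c,g \right)} = 5 \frac{g + c}{c + 4} = 5 \frac{c + g}{4 + c} = \frac{5 \left(c + g\right)}{4 + c}$)
$\left(-96 + s{\left(-12,-2 \right)}\right) Q{\left(2,-4 \right)} = \left(-96 - 6\right) \frac{5 \left(2 - 4\right)}{4 + 2} = - 102 \cdot 5 \cdot \frac{1}{6} \left(-2\right) = \left(-102\right) \left(- \frac{5}{3}\right) = 170$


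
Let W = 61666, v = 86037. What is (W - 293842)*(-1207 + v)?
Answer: -19695490080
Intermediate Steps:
(W - 293842)*(-1207 + v) = (61666 - 293842)*(-1207 + 86037) = -232176*84830 = -19695490080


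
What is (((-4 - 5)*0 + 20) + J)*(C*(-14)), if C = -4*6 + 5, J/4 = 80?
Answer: 90440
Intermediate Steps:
J = 320 (J = 4*80 = 320)
C = -19 (C = -24 + 5 = -19)
(((-4 - 5)*0 + 20) + J)*(C*(-14)) = (((-4 - 5)*0 + 20) + 320)*(-19*(-14)) = ((-9*0 + 20) + 320)*266 = ((0 + 20) + 320)*266 = (20 + 320)*266 = 340*266 = 90440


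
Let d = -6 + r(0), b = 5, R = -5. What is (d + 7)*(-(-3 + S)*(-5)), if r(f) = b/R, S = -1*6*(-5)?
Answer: 0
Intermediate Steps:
S = 30 (S = -6*(-5) = 30)
r(f) = -1 (r(f) = 5/(-5) = 5*(-⅕) = -1)
d = -7 (d = -6 - 1 = -7)
(d + 7)*(-(-3 + S)*(-5)) = (-7 + 7)*(-(-3 + 30)*(-5)) = 0*(-27*(-5)) = 0*(-1*(-135)) = 0*135 = 0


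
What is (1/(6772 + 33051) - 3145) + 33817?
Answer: 1221451057/39823 ≈ 30672.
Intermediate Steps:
(1/(6772 + 33051) - 3145) + 33817 = (1/39823 - 3145) + 33817 = -125243334/39823 + 33817 = 1221451057/39823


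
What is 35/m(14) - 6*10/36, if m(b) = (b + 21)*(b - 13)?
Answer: -⅔ ≈ -0.66667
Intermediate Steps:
m(b) = (-13 + b)*(21 + b) (m(b) = (21 + b)*(-13 + b) = (-13 + b)*(21 + b))
35/m(14) - 6*10/36 = 35/(-273 + 14² + 8*14) - 6*10/36 = 35/(-273 + 196 + 112) - 60*1/36 = 35/35 - 5/3 = 35*(1/35) - 5/3 = 1 - 5/3 = -⅔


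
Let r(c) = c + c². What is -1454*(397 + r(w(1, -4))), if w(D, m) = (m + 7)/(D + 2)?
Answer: -580146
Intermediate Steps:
w(D, m) = (7 + m)/(2 + D)
-1454*(397 + r(w(1, -4))) = -1454*(397 + ((7 - 4)/(2 + 1))*(1 + (7 - 4)/(2 + 1))) = -1454*(397 + (3/3)*(1 + 3/3)) = -1454*(397 + ((⅓)*3)*(1 + (⅓)*3)) = -1454*(397 + 1*(1 + 1)) = -1454*(397 + 1*2) = -1454*(397 + 2) = -1454*399 = -580146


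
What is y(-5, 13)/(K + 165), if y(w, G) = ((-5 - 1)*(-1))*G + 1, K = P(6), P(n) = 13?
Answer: 79/178 ≈ 0.44382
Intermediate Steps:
K = 13
y(w, G) = 1 + 6*G (y(w, G) = (-6*(-1))*G + 1 = 6*G + 1 = 1 + 6*G)
y(-5, 13)/(K + 165) = (1 + 6*13)/(13 + 165) = (1 + 78)/178 = (1/178)*79 = 79/178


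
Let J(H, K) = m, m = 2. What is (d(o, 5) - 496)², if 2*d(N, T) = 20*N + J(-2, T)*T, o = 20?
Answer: 84681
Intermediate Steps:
J(H, K) = 2
d(N, T) = T + 10*N (d(N, T) = (20*N + 2*T)/2 = (2*T + 20*N)/2 = T + 10*N)
(d(o, 5) - 496)² = ((5 + 10*20) - 496)² = ((5 + 200) - 496)² = (205 - 496)² = (-291)² = 84681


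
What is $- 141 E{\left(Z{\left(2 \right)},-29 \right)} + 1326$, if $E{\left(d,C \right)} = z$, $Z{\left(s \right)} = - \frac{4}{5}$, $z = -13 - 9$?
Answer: $4428$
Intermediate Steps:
$z = -22$
$Z{\left(s \right)} = - \frac{4}{5}$ ($Z{\left(s \right)} = \left(-4\right) \frac{1}{5} = - \frac{4}{5}$)
$E{\left(d,C \right)} = -22$
$- 141 E{\left(Z{\left(2 \right)},-29 \right)} + 1326 = \left(-141\right) \left(-22\right) + 1326 = 3102 + 1326 = 4428$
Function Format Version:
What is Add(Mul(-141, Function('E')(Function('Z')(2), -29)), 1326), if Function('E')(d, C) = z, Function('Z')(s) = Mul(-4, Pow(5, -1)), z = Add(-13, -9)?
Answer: 4428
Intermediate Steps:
z = -22
Function('Z')(s) = Rational(-4, 5) (Function('Z')(s) = Mul(-4, Rational(1, 5)) = Rational(-4, 5))
Function('E')(d, C) = -22
Add(Mul(-141, Function('E')(Function('Z')(2), -29)), 1326) = Add(Mul(-141, -22), 1326) = Add(3102, 1326) = 4428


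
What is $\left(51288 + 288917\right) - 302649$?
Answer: $37556$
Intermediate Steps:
$\left(51288 + 288917\right) - 302649 = 340205 - 302649 = 37556$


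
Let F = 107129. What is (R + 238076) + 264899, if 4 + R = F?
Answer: 610100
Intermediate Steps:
R = 107125 (R = -4 + 107129 = 107125)
(R + 238076) + 264899 = (107125 + 238076) + 264899 = 345201 + 264899 = 610100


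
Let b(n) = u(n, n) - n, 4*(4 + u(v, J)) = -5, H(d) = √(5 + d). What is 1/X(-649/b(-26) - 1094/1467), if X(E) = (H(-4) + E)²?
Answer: 14825741121/14268546781129 ≈ 0.0010391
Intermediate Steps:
u(v, J) = -21/4 (u(v, J) = -4 + (¼)*(-5) = -4 - 5/4 = -21/4)
b(n) = -21/4 - n
X(E) = (1 + E)² (X(E) = (√(5 - 4) + E)² = (√1 + E)² = (1 + E)²)
1/X(-649/b(-26) - 1094/1467) = 1/((1 + (-649/(-21/4 - 1*(-26)) - 1094/1467))²) = 1/((1 + (-649/(-21/4 + 26) - 1094*1/1467))²) = 1/((1 + (-649/83/4 - 1094/1467))²) = 1/((1 + (-649*4/83 - 1094/1467))²) = 1/((1 + (-2596/83 - 1094/1467))²) = 1/((1 - 3899134/121761)²) = 1/((-3777373/121761)²) = 1/(14268546781129/14825741121) = 14825741121/14268546781129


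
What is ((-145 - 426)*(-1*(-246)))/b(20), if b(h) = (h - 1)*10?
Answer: -70233/95 ≈ -739.29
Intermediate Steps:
b(h) = -10 + 10*h (b(h) = (-1 + h)*10 = -10 + 10*h)
((-145 - 426)*(-1*(-246)))/b(20) = ((-145 - 426)*(-1*(-246)))/(-10 + 10*20) = (-571*246)/(-10 + 200) = -140466/190 = -140466*1/190 = -70233/95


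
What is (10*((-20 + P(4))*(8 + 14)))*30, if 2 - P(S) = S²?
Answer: -224400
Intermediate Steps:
P(S) = 2 - S²
(10*((-20 + P(4))*(8 + 14)))*30 = (10*((-20 + (2 - 1*4²))*(8 + 14)))*30 = (10*((-20 + (2 - 1*16))*22))*30 = (10*((-20 + (2 - 16))*22))*30 = (10*((-20 - 14)*22))*30 = (10*(-34*22))*30 = (10*(-748))*30 = -7480*30 = -224400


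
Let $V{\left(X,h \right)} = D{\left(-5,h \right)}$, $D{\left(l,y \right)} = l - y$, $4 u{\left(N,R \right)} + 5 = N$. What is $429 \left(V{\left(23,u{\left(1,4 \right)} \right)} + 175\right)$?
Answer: $73359$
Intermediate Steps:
$u{\left(N,R \right)} = - \frac{5}{4} + \frac{N}{4}$
$V{\left(X,h \right)} = -5 - h$
$429 \left(V{\left(23,u{\left(1,4 \right)} \right)} + 175\right) = 429 \left(\left(-5 - \left(- \frac{5}{4} + \frac{1}{4} \cdot 1\right)\right) + 175\right) = 429 \left(\left(-5 - \left(- \frac{5}{4} + \frac{1}{4}\right)\right) + 175\right) = 429 \left(\left(-5 - -1\right) + 175\right) = 429 \left(\left(-5 + 1\right) + 175\right) = 429 \left(-4 + 175\right) = 429 \cdot 171 = 73359$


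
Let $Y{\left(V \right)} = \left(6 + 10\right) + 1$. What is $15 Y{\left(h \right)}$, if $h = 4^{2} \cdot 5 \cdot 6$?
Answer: $255$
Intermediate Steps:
$h = 480$ ($h = 16 \cdot 5 \cdot 6 = 80 \cdot 6 = 480$)
$Y{\left(V \right)} = 17$ ($Y{\left(V \right)} = 16 + 1 = 17$)
$15 Y{\left(h \right)} = 15 \cdot 17 = 255$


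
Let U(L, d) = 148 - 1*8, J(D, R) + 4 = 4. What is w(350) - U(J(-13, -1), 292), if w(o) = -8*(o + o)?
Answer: -5740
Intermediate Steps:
w(o) = -16*o
J(D, R) = 0 (J(D, R) = -4 + 4 = 0)
U(L, d) = 140 (U(L, d) = 148 - 8 = 140)
w(350) - U(J(-13, -1), 292) = -16*350 - 1*140 = -5600 - 140 = -5740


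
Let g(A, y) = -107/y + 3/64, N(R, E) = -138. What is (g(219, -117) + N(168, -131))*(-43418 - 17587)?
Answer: 20866658575/2496 ≈ 8.3600e+6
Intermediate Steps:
g(A, y) = 3/64 - 107/y (g(A, y) = -107/y + 3*(1/64) = -107/y + 3/64 = 3/64 - 107/y)
(g(219, -117) + N(168, -131))*(-43418 - 17587) = ((3/64 - 107/(-117)) - 138)*(-43418 - 17587) = ((3/64 - 107*(-1/117)) - 138)*(-61005) = ((3/64 + 107/117) - 138)*(-61005) = (7199/7488 - 138)*(-61005) = -1026145/7488*(-61005) = 20866658575/2496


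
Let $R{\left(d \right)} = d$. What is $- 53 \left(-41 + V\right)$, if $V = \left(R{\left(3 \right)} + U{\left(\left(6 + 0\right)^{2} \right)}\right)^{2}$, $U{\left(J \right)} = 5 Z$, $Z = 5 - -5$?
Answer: $-146704$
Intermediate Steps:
$Z = 10$ ($Z = 5 + 5 = 10$)
$U{\left(J \right)} = 50$ ($U{\left(J \right)} = 5 \cdot 10 = 50$)
$V = 2809$ ($V = \left(3 + 50\right)^{2} = 53^{2} = 2809$)
$- 53 \left(-41 + V\right) = - 53 \left(-41 + 2809\right) = \left(-53\right) 2768 = -146704$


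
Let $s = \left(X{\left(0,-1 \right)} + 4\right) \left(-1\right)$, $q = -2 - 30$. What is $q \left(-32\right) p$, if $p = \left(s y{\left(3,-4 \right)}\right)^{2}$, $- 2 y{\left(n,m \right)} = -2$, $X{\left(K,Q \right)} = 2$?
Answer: $36864$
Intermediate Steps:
$q = -32$ ($q = -2 - 30 = -32$)
$y{\left(n,m \right)} = 1$ ($y{\left(n,m \right)} = \left(- \frac{1}{2}\right) \left(-2\right) = 1$)
$s = -6$ ($s = \left(2 + 4\right) \left(-1\right) = 6 \left(-1\right) = -6$)
$p = 36$ ($p = \left(\left(-6\right) 1\right)^{2} = \left(-6\right)^{2} = 36$)
$q \left(-32\right) p = \left(-32\right) \left(-32\right) 36 = 1024 \cdot 36 = 36864$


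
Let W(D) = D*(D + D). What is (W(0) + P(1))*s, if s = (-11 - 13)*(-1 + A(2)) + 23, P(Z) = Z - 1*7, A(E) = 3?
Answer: 150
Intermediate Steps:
P(Z) = -7 + Z (P(Z) = Z - 7 = -7 + Z)
W(D) = 2*D² (W(D) = D*(2*D) = 2*D²)
s = -25 (s = (-11 - 13)*(-1 + 3) + 23 = -24*2 + 23 = -48 + 23 = -25)
(W(0) + P(1))*s = (2*0² + (-7 + 1))*(-25) = (2*0 - 6)*(-25) = (0 - 6)*(-25) = -6*(-25) = 150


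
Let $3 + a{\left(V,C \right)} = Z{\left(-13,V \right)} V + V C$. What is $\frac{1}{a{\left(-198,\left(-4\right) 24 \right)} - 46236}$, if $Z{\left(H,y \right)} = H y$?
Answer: $- \frac{1}{536883} \approx -1.8626 \cdot 10^{-6}$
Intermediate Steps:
$a{\left(V,C \right)} = -3 - 13 V^{2} + C V$ ($a{\left(V,C \right)} = -3 + \left(- 13 V V + V C\right) = -3 + \left(- 13 V^{2} + C V\right) = -3 - 13 V^{2} + C V$)
$\frac{1}{a{\left(-198,\left(-4\right) 24 \right)} - 46236} = \frac{1}{\left(-3 - 13 \left(-198\right)^{2} + \left(-4\right) 24 \left(-198\right)\right) - 46236} = \frac{1}{\left(-3 - 509652 - -19008\right) - 46236} = \frac{1}{\left(-3 - 509652 + 19008\right) - 46236} = \frac{1}{-490647 - 46236} = \frac{1}{-536883} = - \frac{1}{536883}$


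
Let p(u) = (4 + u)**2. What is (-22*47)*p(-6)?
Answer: -4136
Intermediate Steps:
(-22*47)*p(-6) = (-22*47)*(4 - 6)**2 = -1034*(-2)**2 = -1034*4 = -4136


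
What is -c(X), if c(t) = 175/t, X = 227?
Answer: -175/227 ≈ -0.77093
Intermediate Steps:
-c(X) = -175/227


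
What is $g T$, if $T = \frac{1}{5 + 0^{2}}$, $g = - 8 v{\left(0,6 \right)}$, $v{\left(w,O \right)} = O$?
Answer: $- \frac{48}{5} \approx -9.6$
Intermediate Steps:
$g = -48$ ($g = \left(-8\right) 6 = -48$)
$T = \frac{1}{5}$ ($T = \frac{1}{5 + 0} = \frac{1}{5} \approx 0.2$)
$g T = \left(-48\right) \frac{1}{5} = - \frac{48}{5}$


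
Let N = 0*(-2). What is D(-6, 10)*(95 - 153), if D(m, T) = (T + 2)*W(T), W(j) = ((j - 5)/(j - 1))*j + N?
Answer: -11600/3 ≈ -3866.7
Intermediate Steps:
N = 0
W(j) = j*(-5 + j)/(-1 + j) (W(j) = ((j - 5)/(j - 1))*j + 0 = ((-5 + j)/(-1 + j))*j + 0 = j*(-5 + j)/(-1 + j) + 0 = j*(-5 + j)/(-1 + j))
D(m, T) = T*(-5 + T)*(2 + T)/(-1 + T) (D(m, T) = (T + 2)*(T*(-5 + T)/(-1 + T)) = (2 + T)*(T*(-5 + T)/(-1 + T)) = T*(-5 + T)*(2 + T)/(-1 + T))
D(-6, 10)*(95 - 153) = (10*(-5 + 10)*(2 + 10)/(-1 + 10))*(95 - 153) = (10*5*12/9)*(-58) = (10*(1/9)*5*12)*(-58) = (200/3)*(-58) = -11600/3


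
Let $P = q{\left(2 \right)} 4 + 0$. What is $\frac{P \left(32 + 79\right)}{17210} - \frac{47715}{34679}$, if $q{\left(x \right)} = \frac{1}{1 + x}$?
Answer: $- \frac{408021329}{298412795} \approx -1.3673$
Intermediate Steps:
$P = \frac{4}{3}$ ($P = \frac{1}{1 + 2} \cdot 4 + 0 = \frac{1}{3} \cdot 4 + 0 = \frac{4}{3} + 0 = \frac{4}{3} \approx 1.3333$)
$\frac{P \left(32 + 79\right)}{17210} - \frac{47715}{34679} = \frac{\frac{4}{3} \left(32 + 79\right)}{17210} - \frac{47715}{34679} = \frac{4}{3} \cdot 111 \cdot \frac{1}{17210} - \frac{47715}{34679} = 148 \cdot \frac{1}{17210} - \frac{47715}{34679} = \frac{74}{8605} - \frac{47715}{34679} = - \frac{408021329}{298412795}$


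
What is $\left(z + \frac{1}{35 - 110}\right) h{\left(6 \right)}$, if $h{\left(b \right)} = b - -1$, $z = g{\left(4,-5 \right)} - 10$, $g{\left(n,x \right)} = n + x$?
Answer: $- \frac{5782}{75} \approx -77.093$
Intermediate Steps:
$z = -11$ ($z = \left(4 - 5\right) - 10 = -1 - 10 = -11$)
$h{\left(b \right)} = 1 + b$ ($h{\left(b \right)} = b + 1 = 1 + b$)
$\left(z + \frac{1}{35 - 110}\right) h{\left(6 \right)} = \left(-11 + \frac{1}{35 - 110}\right) \left(1 + 6\right) = \left(-11 + \frac{1}{-75}\right) 7 = \left(-11 - \frac{1}{75}\right) 7 = \left(- \frac{826}{75}\right) 7 = - \frac{5782}{75}$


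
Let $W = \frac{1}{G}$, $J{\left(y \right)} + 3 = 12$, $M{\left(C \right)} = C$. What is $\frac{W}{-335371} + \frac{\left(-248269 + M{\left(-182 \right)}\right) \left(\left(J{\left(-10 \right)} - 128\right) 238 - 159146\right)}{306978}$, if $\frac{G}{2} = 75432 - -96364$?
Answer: $\frac{127787141112114675619}{842221863347288} \approx 1.5173 \cdot 10^{5}$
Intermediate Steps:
$J{\left(y \right)} = 9$ ($J{\left(y \right)} = -3 + 12 = 9$)
$G = 343592$ ($G = 2 \left(75432 - -96364\right) = 2 \left(75432 + 96364\right) = 2 \cdot 171796 = 343592$)
$W = \frac{1}{343592} \approx 2.9104 \cdot 10^{-6}$
$\frac{W}{-335371} + \frac{\left(-248269 + M{\left(-182 \right)}\right) \left(\left(J{\left(-10 \right)} - 128\right) 238 - 159146\right)}{306978} = \frac{1}{343592 \left(-335371\right)} + \frac{\left(-248269 - 182\right) \left(\left(9 - 128\right) 238 - 159146\right)}{306978} = \frac{1}{343592} \left(- \frac{1}{335371}\right) + - 248451 \left(\left(-119\right) 238 - 159146\right) \frac{1}{306978} = - \frac{1}{115230792632} + - 248451 \left(-28322 - 159146\right) \frac{1}{306978} = - \frac{1}{115230792632} + \left(-248451\right) \left(-187468\right) \frac{1}{306978} = - \frac{1}{115230792632} + 46576612068 \cdot \frac{1}{306978} = - \frac{1}{115230792632} + \frac{1108966954}{7309} = \frac{127787141112114675619}{842221863347288}$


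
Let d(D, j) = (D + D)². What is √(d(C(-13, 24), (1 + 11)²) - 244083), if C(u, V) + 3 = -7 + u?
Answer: I*√241967 ≈ 491.9*I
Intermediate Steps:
C(u, V) = -10 + u (C(u, V) = -3 + (-7 + u) = -10 + u)
d(D, j) = 4*D² (d(D, j) = (2*D)² = 4*D²)
√(d(C(-13, 24), (1 + 11)²) - 244083) = √(4*(-10 - 13)² - 244083) = √(4*(-23)² - 244083) = √(4*529 - 244083) = √(2116 - 244083) = √(-241967) = I*√241967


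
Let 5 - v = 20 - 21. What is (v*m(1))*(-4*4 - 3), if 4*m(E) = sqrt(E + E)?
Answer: -57*sqrt(2)/2 ≈ -40.305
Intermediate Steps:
m(E) = sqrt(2)*sqrt(E)/4 (m(E) = sqrt(E + E)/4 = sqrt(2*E)/4 = (sqrt(2)*sqrt(E))/4 = sqrt(2)*sqrt(E)/4)
v = 6 (v = 5 - (20 - 21) = 5 - 1*(-1) = 5 + 1 = 6)
(v*m(1))*(-4*4 - 3) = (6*(sqrt(2)*sqrt(1)/4))*(-4*4 - 3) = (6*((1/4)*sqrt(2)*1))*(-16 - 3) = (6*(sqrt(2)/4))*(-19) = (3*sqrt(2)/2)*(-19) = -57*sqrt(2)/2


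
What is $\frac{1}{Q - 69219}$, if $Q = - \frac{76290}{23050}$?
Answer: $- \frac{2305}{159557424} \approx -1.4446 \cdot 10^{-5}$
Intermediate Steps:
$Q = - \frac{7629}{2305}$ ($Q = \left(-76290\right) \frac{1}{23050} = - \frac{7629}{2305} \approx -3.3098$)
$\frac{1}{Q - 69219} = \frac{1}{- \frac{7629}{2305} - 69219} = \frac{1}{- \frac{159557424}{2305}} = - \frac{2305}{159557424}$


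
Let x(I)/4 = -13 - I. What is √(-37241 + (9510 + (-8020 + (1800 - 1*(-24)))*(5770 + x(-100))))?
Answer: I*√37934859 ≈ 6159.1*I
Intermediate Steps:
x(I) = -52 - 4*I (x(I) = 4*(-13 - I) = -52 - 4*I)
√(-37241 + (9510 + (-8020 + (1800 - 1*(-24)))*(5770 + x(-100)))) = √(-37241 + (9510 + (-8020 + (1800 - 1*(-24)))*(5770 + (-52 - 4*(-100))))) = √(-37241 + (9510 + (-8020 + (1800 + 24))*(5770 + (-52 + 400)))) = √(-37241 + (9510 + (-8020 + 1824)*(5770 + 348))) = √(-37241 + (9510 - 6196*6118)) = √(-37241 + (9510 - 37907128)) = √(-37241 - 37897618) = √(-37934859) = I*√37934859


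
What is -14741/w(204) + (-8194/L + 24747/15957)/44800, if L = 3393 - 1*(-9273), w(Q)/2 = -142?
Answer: 926901031899259/17857661673600 ≈ 51.905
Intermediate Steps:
w(Q) = -284 (w(Q) = 2*(-142) = -284)
L = 12666 (L = 3393 + 9273 = 12666)
-14741/w(204) + (-8194/L + 24747/15957)/44800 = -14741/(-284) + (-8194/12666 + 24747/15957)/44800 = -14741*(-1/284) + (-8194*1/12666 + 24747*(1/15957))*(1/44800) = 14741/284 + (-4097/6333 + 8249/5319)*(1/44800) = 14741/284 + (10149658/11228409)*(1/44800) = 14741/284 + 5074829/251516361600 = 926901031899259/17857661673600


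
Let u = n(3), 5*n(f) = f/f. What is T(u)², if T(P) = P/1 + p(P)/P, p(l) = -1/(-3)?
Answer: 784/225 ≈ 3.4844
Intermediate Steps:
p(l) = ⅓ (p(l) = -1*(-⅓) = ⅓)
n(f) = ⅕ (n(f) = (f/f)/5 = (⅕)*1 = ⅕)
u = ⅕ ≈ 0.20000
T(P) = P + 1/(3*P) (T(P) = P/1 + 1/(3*P) = P*1 + 1/(3*P) = P + 1/(3*P))
T(u)² = (⅕ + 1/(3*(⅕)))² = (⅕ + (⅓)*5)² = (⅕ + 5/3)² = (28/15)² = 784/225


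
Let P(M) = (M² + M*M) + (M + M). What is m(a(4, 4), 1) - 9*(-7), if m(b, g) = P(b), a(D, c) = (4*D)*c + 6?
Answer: 10003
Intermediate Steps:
a(D, c) = 6 + 4*D*c (a(D, c) = 4*D*c + 6 = 6 + 4*D*c)
P(M) = 2*M + 2*M² (P(M) = (M² + M²) + 2*M = 2*M² + 2*M = 2*M + 2*M²)
m(b, g) = 2*b*(1 + b)
m(a(4, 4), 1) - 9*(-7) = 2*(6 + 4*4*4)*(1 + (6 + 4*4*4)) - 9*(-7) = 2*(6 + 64)*(1 + (6 + 64)) + 63 = 2*70*(1 + 70) + 63 = 2*70*71 + 63 = 9940 + 63 = 10003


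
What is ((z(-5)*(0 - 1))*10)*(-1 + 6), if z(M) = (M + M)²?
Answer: -5000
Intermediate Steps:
z(M) = 4*M² (z(M) = (2*M)² = 4*M²)
((z(-5)*(0 - 1))*10)*(-1 + 6) = (((4*(-5)²)*(0 - 1))*10)*(-1 + 6) = (((4*25)*(-1))*10)*5 = ((100*(-1))*10)*5 = -100*10*5 = -1000*5 = -5000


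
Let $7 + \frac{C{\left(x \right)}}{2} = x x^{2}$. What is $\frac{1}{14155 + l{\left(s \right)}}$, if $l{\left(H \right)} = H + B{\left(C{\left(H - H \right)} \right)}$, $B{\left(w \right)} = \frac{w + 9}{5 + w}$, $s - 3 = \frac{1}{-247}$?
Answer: $\frac{2223}{31474460} \approx 7.0629 \cdot 10^{-5}$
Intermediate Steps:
$s = \frac{740}{247}$ ($s = 3 + \frac{1}{-247} = 3 - \frac{1}{247} = \frac{740}{247} \approx 2.996$)
$C{\left(x \right)} = -14 + 2 x^{3}$ ($C{\left(x \right)} = -14 + 2 x x^{2} = -14 + 2 x^{3}$)
$B{\left(w \right)} = \frac{9 + w}{5 + w}$
$l{\left(H \right)} = \frac{5}{9} + H$ ($l{\left(H \right)} = H + \frac{9 + \left(-14 + 2 \left(H - H\right)^{3}\right)}{5 + \left(-14 + 2 \left(H - H\right)^{3}\right)} = H + \frac{9 - \left(14 - 2 \cdot 0^{3}\right)}{5 - \left(14 - 2 \cdot 0^{3}\right)} = H + \frac{9 + \left(-14 + 2 \cdot 0\right)}{5 + \left(-14 + 2 \cdot 0\right)} = H + \frac{9 + \left(-14 + 0\right)}{5 + \left(-14 + 0\right)} = H + \frac{9 - 14}{5 - 14} = H + \frac{1}{-9} \left(-5\right) = H - - \frac{5}{9} = H + \frac{5}{9} = \frac{5}{9} + H$)
$\frac{1}{14155 + l{\left(s \right)}} = \frac{1}{14155 + \left(\frac{5}{9} + \frac{740}{247}\right)} = \frac{1}{14155 + \frac{7895}{2223}} = \frac{1}{\frac{31474460}{2223}} = \frac{2223}{31474460}$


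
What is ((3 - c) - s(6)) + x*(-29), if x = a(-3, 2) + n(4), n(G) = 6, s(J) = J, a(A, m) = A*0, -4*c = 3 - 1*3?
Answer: -177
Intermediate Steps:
c = 0 (c = -(3 - 1*3)/4 = -(3 - 3)/4 = -¼*0 = 0)
a(A, m) = 0
x = 6 (x = 0 + 6 = 6)
((3 - c) - s(6)) + x*(-29) = ((3 - 1*0) - 1*6) + 6*(-29) = ((3 + 0) - 6) - 174 = (3 - 6) - 174 = -3 - 174 = -177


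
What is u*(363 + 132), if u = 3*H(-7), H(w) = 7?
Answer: 10395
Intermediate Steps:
u = 21 (u = 3*7 = 21)
u*(363 + 132) = 21*(363 + 132) = 21*495 = 10395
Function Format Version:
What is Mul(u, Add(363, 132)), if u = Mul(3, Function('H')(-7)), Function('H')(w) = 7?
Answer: 10395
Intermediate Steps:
u = 21 (u = Mul(3, 7) = 21)
Mul(u, Add(363, 132)) = Mul(21, Add(363, 132)) = Mul(21, 495) = 10395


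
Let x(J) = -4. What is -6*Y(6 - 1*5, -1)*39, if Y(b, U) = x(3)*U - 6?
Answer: 468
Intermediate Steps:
Y(b, U) = -6 - 4*U (Y(b, U) = -4*U - 6 = -6 - 4*U)
-6*Y(6 - 1*5, -1)*39 = -6*(-6 - 4*(-1))*39 = -6*(-6 + 4)*39 = -6*(-2)*39 = 12*39 = 468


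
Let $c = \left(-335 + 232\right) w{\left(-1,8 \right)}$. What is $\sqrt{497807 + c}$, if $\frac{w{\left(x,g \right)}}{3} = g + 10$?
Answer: $\sqrt{492245} \approx 701.6$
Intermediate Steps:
$w{\left(x,g \right)} = 30 + 3 g$ ($w{\left(x,g \right)} = 3 \left(g + 10\right) = 3 \left(10 + g\right) = 30 + 3 g$)
$c = -5562$ ($c = \left(-335 + 232\right) \left(30 + 3 \cdot 8\right) = - 103 \left(30 + 24\right) = \left(-103\right) 54 = -5562$)
$\sqrt{497807 + c} = \sqrt{497807 - 5562} = \sqrt{492245}$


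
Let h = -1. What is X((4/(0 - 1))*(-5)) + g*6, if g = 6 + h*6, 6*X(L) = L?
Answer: 10/3 ≈ 3.3333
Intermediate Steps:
X(L) = L/6
g = 0 (g = 6 - 1*6 = 6 - 6 = 0)
X((4/(0 - 1))*(-5)) + g*6 = ((4/(0 - 1))*(-5))/6 + 0*6 = ((4/(-1))*(-5))/6 + 0 = (-1*4*(-5))/6 + 0 = (-4*(-5))/6 + 0 = (⅙)*20 + 0 = 10/3 + 0 = 10/3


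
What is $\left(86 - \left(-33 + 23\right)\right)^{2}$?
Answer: $9216$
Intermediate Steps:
$\left(86 - \left(-33 + 23\right)\right)^{2} = \left(86 - -10\right)^{2} = \left(86 + 10\right)^{2} = 96^{2} = 9216$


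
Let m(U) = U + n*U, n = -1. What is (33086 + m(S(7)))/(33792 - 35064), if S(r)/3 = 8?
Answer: -16543/636 ≈ -26.011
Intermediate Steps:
S(r) = 24 (S(r) = 3*8 = 24)
m(U) = 0 (m(U) = U - U = 0)
(33086 + m(S(7)))/(33792 - 35064) = (33086 + 0)/(33792 - 35064) = 33086/(-1272) = 33086*(-1/1272) = -16543/636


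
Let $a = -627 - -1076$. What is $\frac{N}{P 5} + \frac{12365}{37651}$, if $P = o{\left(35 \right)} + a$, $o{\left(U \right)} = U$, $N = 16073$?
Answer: $\frac{635087823}{91115420} \approx 6.9701$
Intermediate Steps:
$a = 449$ ($a = -627 + 1076 = 449$)
$P = 484$ ($P = 35 + 449 = 484$)
$\frac{N}{P 5} + \frac{12365}{37651} = \frac{16073}{484 \cdot 5} + \frac{12365}{37651} = \frac{16073}{2420} + 12365 \cdot \frac{1}{37651} = 16073 \cdot \frac{1}{2420} + \frac{12365}{37651} = \frac{16073}{2420} + \frac{12365}{37651} = \frac{635087823}{91115420}$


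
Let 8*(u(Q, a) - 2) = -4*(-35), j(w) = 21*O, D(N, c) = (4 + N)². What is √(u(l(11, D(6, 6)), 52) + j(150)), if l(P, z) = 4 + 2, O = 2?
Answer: √246/2 ≈ 7.8422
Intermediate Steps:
j(w) = 42 (j(w) = 21*2 = 42)
l(P, z) = 6
u(Q, a) = 39/2 (u(Q, a) = 2 + (-4*(-35))/8 = 2 + (⅛)*140 = 2 + 35/2 = 39/2)
√(u(l(11, D(6, 6)), 52) + j(150)) = √(39/2 + 42) = √(123/2) = √246/2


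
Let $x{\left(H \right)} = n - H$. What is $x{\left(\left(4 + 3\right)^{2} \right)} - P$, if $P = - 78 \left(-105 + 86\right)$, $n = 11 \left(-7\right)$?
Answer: $-1608$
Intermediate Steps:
$n = -77$
$P = 1482$ ($P = \left(-78\right) \left(-19\right) = 1482$)
$x{\left(H \right)} = -77 - H$
$x{\left(\left(4 + 3\right)^{2} \right)} - P = \left(-77 - \left(4 + 3\right)^{2}\right) - 1482 = \left(-77 - 7^{2}\right) - 1482 = \left(-77 - 49\right) - 1482 = -126 - 1482 = -1608$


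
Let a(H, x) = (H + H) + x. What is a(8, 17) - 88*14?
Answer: -1199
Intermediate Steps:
a(H, x) = x + 2*H (a(H, x) = 2*H + x = x + 2*H)
a(8, 17) - 88*14 = (17 + 2*8) - 88*14 = (17 + 16) - 1232 = 33 - 1232 = -1199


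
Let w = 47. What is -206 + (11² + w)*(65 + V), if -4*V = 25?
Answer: 9664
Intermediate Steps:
V = -25/4 (V = -¼*25 = -25/4 ≈ -6.2500)
-206 + (11² + w)*(65 + V) = -206 + (11² + 47)*(65 - 25/4) = -206 + (121 + 47)*(235/4) = -206 + 168*(235/4) = -206 + 9870 = 9664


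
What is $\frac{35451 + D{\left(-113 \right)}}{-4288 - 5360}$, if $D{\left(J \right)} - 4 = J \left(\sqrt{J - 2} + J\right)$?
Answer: $- \frac{3014}{603} + \frac{113 i \sqrt{115}}{9648} \approx -4.9983 + 0.1256 i$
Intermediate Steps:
$D{\left(J \right)} = 4 + J \left(J + \sqrt{-2 + J}\right)$ ($D{\left(J \right)} = 4 + J \left(\sqrt{J - 2} + J\right) = 4 + J \left(\sqrt{-2 + J} + J\right) = 4 + J \left(J + \sqrt{-2 + J}\right)$)
$\frac{35451 + D{\left(-113 \right)}}{-4288 - 5360} = \frac{35451 + \left(4 + \left(-113\right)^{2} - 113 \sqrt{-2 - 113}\right)}{-4288 - 5360} = \frac{35451 + \left(4 + 12769 - 113 \sqrt{-115}\right)}{-9648} = \left(35451 + \left(4 + 12769 - 113 i \sqrt{115}\right)\right) \left(- \frac{1}{9648}\right) = \left(35451 + \left(12773 - 113 i \sqrt{115}\right)\right) \left(- \frac{1}{9648}\right) = \left(48224 - 113 i \sqrt{115}\right) \left(- \frac{1}{9648}\right) = - \frac{3014}{603} + \frac{113 i \sqrt{115}}{9648}$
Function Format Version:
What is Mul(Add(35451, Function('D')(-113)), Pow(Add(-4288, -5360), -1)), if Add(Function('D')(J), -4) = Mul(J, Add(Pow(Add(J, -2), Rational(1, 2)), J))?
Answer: Add(Rational(-3014, 603), Mul(Rational(113, 9648), I, Pow(115, Rational(1, 2)))) ≈ Add(-4.9983, Mul(0.12560, I))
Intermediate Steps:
Function('D')(J) = Add(4, Mul(J, Add(J, Pow(Add(-2, J), Rational(1, 2))))) (Function('D')(J) = Add(4, Mul(J, Add(Pow(Add(J, -2), Rational(1, 2)), J))) = Add(4, Mul(J, Add(Pow(Add(-2, J), Rational(1, 2)), J))) = Add(4, Mul(J, Add(J, Pow(Add(-2, J), Rational(1, 2))))))
Mul(Add(35451, Function('D')(-113)), Pow(Add(-4288, -5360), -1)) = Mul(Add(35451, Add(4, Pow(-113, 2), Mul(-113, Pow(Add(-2, -113), Rational(1, 2))))), Pow(Add(-4288, -5360), -1)) = Mul(Add(35451, Add(4, 12769, Mul(-113, Pow(-115, Rational(1, 2))))), Pow(-9648, -1)) = Mul(Add(35451, Add(4, 12769, Mul(-113, Mul(I, Pow(115, Rational(1, 2)))))), Rational(-1, 9648)) = Mul(Add(35451, Add(4, 12769, Mul(-113, I, Pow(115, Rational(1, 2))))), Rational(-1, 9648)) = Mul(Add(35451, Add(12773, Mul(-113, I, Pow(115, Rational(1, 2))))), Rational(-1, 9648)) = Mul(Add(48224, Mul(-113, I, Pow(115, Rational(1, 2)))), Rational(-1, 9648)) = Add(Rational(-3014, 603), Mul(Rational(113, 9648), I, Pow(115, Rational(1, 2))))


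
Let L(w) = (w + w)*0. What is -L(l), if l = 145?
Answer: 0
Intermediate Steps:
L(w) = 0 (L(w) = (2*w)*0 = 0)
-L(l) = -1*0 = 0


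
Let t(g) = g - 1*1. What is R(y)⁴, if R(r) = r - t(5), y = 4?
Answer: 0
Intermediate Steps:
t(g) = -1 + g (t(g) = g - 1 = -1 + g)
R(r) = -4 + r (R(r) = r - (-1 + 5) = r - 1*4 = r - 4 = -4 + r)
R(y)⁴ = (-4 + 4)⁴ = 0⁴ = 0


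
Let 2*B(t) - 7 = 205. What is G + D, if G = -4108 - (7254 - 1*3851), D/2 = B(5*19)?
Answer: -7299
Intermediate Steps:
B(t) = 106 (B(t) = 7/2 + (1/2)*205 = 7/2 + 205/2 = 106)
D = 212 (D = 2*106 = 212)
G = -7511 (G = -4108 - (7254 - 3851) = -4108 - 1*3403 = -4108 - 3403 = -7511)
G + D = -7511 + 212 = -7299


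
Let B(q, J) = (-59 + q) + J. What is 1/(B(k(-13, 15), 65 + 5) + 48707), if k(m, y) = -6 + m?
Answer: 1/48699 ≈ 2.0534e-5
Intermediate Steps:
B(q, J) = -59 + J + q
1/(B(k(-13, 15), 65 + 5) + 48707) = 1/((-59 + (65 + 5) + (-6 - 13)) + 48707) = 1/((-59 + 70 - 19) + 48707) = 1/(-8 + 48707) = 1/48699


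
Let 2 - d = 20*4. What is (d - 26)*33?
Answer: -3432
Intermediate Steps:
d = -78 (d = 2 - 20*4 = 2 - 1*80 = 2 - 80 = -78)
(d - 26)*33 = (-78 - 26)*33 = -104*33 = -3432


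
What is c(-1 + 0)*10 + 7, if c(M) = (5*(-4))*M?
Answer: 207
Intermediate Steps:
c(M) = -20*M
c(-1 + 0)*10 + 7 = -20*(-1 + 0)*10 + 7 = -20*(-1)*10 + 7 = 20*10 + 7 = 200 + 7 = 207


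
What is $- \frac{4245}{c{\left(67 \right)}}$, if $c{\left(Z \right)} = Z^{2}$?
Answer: $- \frac{4245}{4489} \approx -0.94564$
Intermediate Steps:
$- \frac{4245}{c{\left(67 \right)}} = - \frac{4245}{67^{2}} = - \frac{4245}{4489}$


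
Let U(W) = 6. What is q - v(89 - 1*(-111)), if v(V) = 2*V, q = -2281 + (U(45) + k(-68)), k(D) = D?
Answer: -2743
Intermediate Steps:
q = -2343 (q = -2281 + (6 - 68) = -2281 - 62 = -2343)
q - v(89 - 1*(-111)) = -2343 - 2*(89 - 1*(-111)) = -2343 - 2*(89 + 111) = -2343 - 2*200 = -2343 - 1*400 = -2343 - 400 = -2743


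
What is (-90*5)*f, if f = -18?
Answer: 8100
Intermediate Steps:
(-90*5)*f = -90*5*(-18) = -30*15*(-18) = -450*(-18) = 8100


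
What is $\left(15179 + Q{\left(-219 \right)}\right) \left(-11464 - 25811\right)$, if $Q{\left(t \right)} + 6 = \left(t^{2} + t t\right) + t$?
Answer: $-4132902900$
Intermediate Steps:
$Q{\left(t \right)} = -6 + t + 2 t^{2}$ ($Q{\left(t \right)} = -6 + \left(\left(t^{2} + t t\right) + t\right) = -6 + \left(\left(t^{2} + t^{2}\right) + t\right) = -6 + \left(2 t^{2} + t\right) = -6 + \left(t + 2 t^{2}\right) = -6 + t + 2 t^{2}$)
$\left(15179 + Q{\left(-219 \right)}\right) \left(-11464 - 25811\right) = \left(15179 - \left(225 - 95922\right)\right) \left(-11464 - 25811\right) = \left(15179 - -95697\right) \left(-37275\right) = \left(15179 + 95697\right) \left(-37275\right) = 110876 \left(-37275\right) = -4132902900$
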